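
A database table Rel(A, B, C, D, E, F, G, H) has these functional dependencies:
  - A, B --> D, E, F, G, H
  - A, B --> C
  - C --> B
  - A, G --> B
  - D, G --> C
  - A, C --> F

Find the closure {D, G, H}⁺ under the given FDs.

Start with {D, G, H}.
D, G --> C applies; add {C} → now {C, D, G, H}.
C --> B applies; add {B} → now {B, C, D, G, H}.
No further FD applies.

{B, C, D, G, H}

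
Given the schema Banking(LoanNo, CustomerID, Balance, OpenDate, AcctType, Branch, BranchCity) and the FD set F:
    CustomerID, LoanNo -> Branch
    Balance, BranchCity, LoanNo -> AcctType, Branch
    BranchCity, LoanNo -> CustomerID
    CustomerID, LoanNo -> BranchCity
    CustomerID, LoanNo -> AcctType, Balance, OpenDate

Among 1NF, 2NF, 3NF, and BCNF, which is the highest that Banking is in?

Candidate keys: {BranchCity, LoanNo}, {CustomerID, LoanNo}. Prime attributes: {BranchCity, CustomerID, LoanNo}.
The left-hand side of every FD is a superkey, so BCNF is satisfied.

BCNF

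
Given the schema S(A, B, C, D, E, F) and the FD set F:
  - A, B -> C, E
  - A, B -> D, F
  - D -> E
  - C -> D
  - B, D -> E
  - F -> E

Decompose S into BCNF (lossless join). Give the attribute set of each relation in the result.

Candidate key of the original relation: {A, B}.
{A, B, C, D, E, F}: {D} determines {D, E} here but is not a superkey — split on D -> E, giving {D, E} and {A, B, C, D, F}.
{D, E} is in BCNF.
{A, B, C, D, F}: {C} determines {C, D} here but is not a superkey — split on C -> D, giving {C, D} and {A, B, C, F}.
{C, D} is in BCNF.
{A, B, C, F} is in BCNF.

{A, B, C, F}; {C, D}; {D, E}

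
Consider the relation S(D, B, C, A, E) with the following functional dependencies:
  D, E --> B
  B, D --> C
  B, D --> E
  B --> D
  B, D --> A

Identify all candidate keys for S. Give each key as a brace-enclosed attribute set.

Closure of {B} is {A, B, C, D, E}, the whole schema; {B} is a candidate key.
Closure of {D, E} is {A, B, C, D, E}, the whole schema; {D, E} is a candidate key.
No proper subset of any of these is a key, and no other minimal superkey exists.

{B}, {D, E}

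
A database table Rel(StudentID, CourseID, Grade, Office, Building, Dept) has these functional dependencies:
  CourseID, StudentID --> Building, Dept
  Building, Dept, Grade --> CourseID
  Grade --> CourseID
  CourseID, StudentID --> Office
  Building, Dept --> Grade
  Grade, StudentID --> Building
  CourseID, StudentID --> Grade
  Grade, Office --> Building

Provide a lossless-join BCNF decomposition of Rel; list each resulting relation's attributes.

Candidate keys of the original relation: {Building, Dept, StudentID}, {CourseID, StudentID}, {Grade, StudentID}.
Within {Building, CourseID, Dept, Grade, Office, StudentID}: {Building, Dept, Grade}⁺ ∩ {Building, CourseID, Dept, Grade, Office, StudentID} = {Building, CourseID, Dept, Grade}, not the whole set, so Building, Dept, Grade --> CourseID violates BCNF; decompose into {Building, CourseID, Dept, Grade} and {Building, Dept, Grade, Office, StudentID}.
Within {Building, CourseID, Dept, Grade}: {Grade}⁺ ∩ {Building, CourseID, Dept, Grade} = {CourseID, Grade}, not the whole set, so Grade --> CourseID violates BCNF; decompose into {CourseID, Grade} and {Building, Dept, Grade}.
{CourseID, Grade} is in BCNF.
{Building, Dept, Grade} is in BCNF.
Within {Building, Dept, Grade, Office, StudentID}: {Building, Dept}⁺ ∩ {Building, Dept, Grade, Office, StudentID} = {Building, Dept, Grade}, not the whole set, so Building, Dept --> Grade violates BCNF; decompose into {Building, Dept, Grade} and {Building, Dept, Office, StudentID}.
{Building, Dept, Grade} is in BCNF.
{Building, Dept, Office, StudentID} is in BCNF.

{Building, Dept, Grade}; {Building, Dept, Office, StudentID}; {CourseID, Grade}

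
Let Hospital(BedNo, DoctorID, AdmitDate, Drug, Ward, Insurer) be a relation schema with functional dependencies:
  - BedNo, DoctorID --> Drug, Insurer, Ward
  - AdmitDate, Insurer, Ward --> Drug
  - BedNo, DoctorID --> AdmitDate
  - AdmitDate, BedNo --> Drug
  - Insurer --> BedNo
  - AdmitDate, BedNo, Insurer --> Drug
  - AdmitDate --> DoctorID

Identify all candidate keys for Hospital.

{AdmitDate, BedNo}⁺ = {AdmitDate, BedNo, DoctorID, Drug, Insurer, Ward} — all of the relation — so {AdmitDate, BedNo} is a candidate key.
{AdmitDate, Insurer}⁺ = {AdmitDate, BedNo, DoctorID, Drug, Insurer, Ward} — all of the relation — so {AdmitDate, Insurer} is a candidate key.
{BedNo, DoctorID}⁺ = {AdmitDate, BedNo, DoctorID, Drug, Insurer, Ward} — all of the relation — so {BedNo, DoctorID} is a candidate key.
{DoctorID, Insurer}⁺ = {AdmitDate, BedNo, DoctorID, Drug, Insurer, Ward} — all of the relation — so {DoctorID, Insurer} is a candidate key.
Any other superkey properly contains one of these, so there are no further candidate keys.

{AdmitDate, BedNo}, {AdmitDate, Insurer}, {BedNo, DoctorID}, {DoctorID, Insurer}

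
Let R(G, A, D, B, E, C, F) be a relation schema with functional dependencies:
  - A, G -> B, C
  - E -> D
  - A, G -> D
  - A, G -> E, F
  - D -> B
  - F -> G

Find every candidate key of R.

No FD produces {A}, so it must be in every candidate key.
{A, F} is a candidate key since {A, F}⁺ = {A, B, C, D, E, F, G} covers every attribute.
{A, G} is a candidate key since {A, G}⁺ = {A, B, C, D, E, F, G} covers every attribute.
These are minimal and exhaustive — every other superkey contains one of them.

{A, F}, {A, G}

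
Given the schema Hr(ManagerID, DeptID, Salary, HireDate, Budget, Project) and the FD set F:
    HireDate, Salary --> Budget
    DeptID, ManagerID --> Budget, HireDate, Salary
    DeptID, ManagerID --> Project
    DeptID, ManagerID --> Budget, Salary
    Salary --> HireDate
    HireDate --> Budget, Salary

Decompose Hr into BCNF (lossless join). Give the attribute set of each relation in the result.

Candidate key of the original relation: {DeptID, ManagerID}.
Within {Budget, DeptID, HireDate, ManagerID, Project, Salary}: {HireDate, Salary}⁺ ∩ {Budget, DeptID, HireDate, ManagerID, Project, Salary} = {Budget, HireDate, Salary}, not the whole set, so HireDate, Salary --> Budget violates BCNF; decompose into {Budget, HireDate, Salary} and {DeptID, HireDate, ManagerID, Project, Salary}.
{Budget, HireDate, Salary}: every determinant is a superkey — BCNF.
Within {DeptID, HireDate, ManagerID, Project, Salary}: {Salary}⁺ ∩ {DeptID, HireDate, ManagerID, Project, Salary} = {HireDate, Salary}, not the whole set, so Salary --> HireDate violates BCNF; decompose into {HireDate, Salary} and {DeptID, ManagerID, Project, Salary}.
{HireDate, Salary}: every determinant is a superkey — BCNF.
{DeptID, ManagerID, Project, Salary}: every determinant is a superkey — BCNF.

{Budget, HireDate, Salary}; {DeptID, ManagerID, Project, Salary}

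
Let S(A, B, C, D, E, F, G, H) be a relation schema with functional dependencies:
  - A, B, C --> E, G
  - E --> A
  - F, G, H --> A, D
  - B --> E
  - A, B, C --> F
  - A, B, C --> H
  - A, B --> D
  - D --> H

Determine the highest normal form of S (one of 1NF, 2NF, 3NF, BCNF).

Candidate key: {B, C}. Prime attributes: {B, C}.
E --> A breaks BCNF: {E}⁺ = {A, E}, so {E} is not a superkey.
E --> A determines the non-prime attribute {A} from a non-superkey — 3NF is violated.
The proper key subset {B} of {B, C} determines non-prime {A, D, E, H}, so the relation is not even in 2NF.

1NF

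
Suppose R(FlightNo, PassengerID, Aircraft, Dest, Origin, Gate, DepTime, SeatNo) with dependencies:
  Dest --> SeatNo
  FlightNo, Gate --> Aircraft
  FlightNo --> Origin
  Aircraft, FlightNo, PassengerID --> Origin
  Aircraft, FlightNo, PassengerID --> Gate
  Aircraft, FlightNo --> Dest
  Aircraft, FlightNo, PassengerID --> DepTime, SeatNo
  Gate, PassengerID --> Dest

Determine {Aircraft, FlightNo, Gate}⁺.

{Aircraft, Dest, FlightNo, Gate, Origin, SeatNo}

Start with {Aircraft, FlightNo, Gate}.
FlightNo --> Origin applies; add {Origin} → now {Aircraft, FlightNo, Gate, Origin}.
Aircraft, FlightNo --> Dest applies; add {Dest} → now {Aircraft, Dest, FlightNo, Gate, Origin}.
Dest --> SeatNo applies; add {SeatNo} → now {Aircraft, Dest, FlightNo, Gate, Origin, SeatNo}.
No further FD applies.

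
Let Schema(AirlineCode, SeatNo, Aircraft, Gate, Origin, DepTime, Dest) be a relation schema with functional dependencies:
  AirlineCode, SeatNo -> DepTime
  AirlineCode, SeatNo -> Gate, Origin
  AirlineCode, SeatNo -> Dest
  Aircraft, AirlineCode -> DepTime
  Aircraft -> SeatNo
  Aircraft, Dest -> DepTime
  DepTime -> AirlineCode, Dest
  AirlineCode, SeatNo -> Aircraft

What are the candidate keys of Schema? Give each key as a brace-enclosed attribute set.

{Aircraft, AirlineCode} is a candidate key since {Aircraft, AirlineCode}⁺ = {Aircraft, AirlineCode, DepTime, Dest, Gate, Origin, SeatNo} covers every attribute.
{Aircraft, DepTime} is a candidate key since {Aircraft, DepTime}⁺ = {Aircraft, AirlineCode, DepTime, Dest, Gate, Origin, SeatNo} covers every attribute.
{Aircraft, Dest} is a candidate key since {Aircraft, Dest}⁺ = {Aircraft, AirlineCode, DepTime, Dest, Gate, Origin, SeatNo} covers every attribute.
{AirlineCode, SeatNo} is a candidate key since {AirlineCode, SeatNo}⁺ = {Aircraft, AirlineCode, DepTime, Dest, Gate, Origin, SeatNo} covers every attribute.
{DepTime, SeatNo} is a candidate key since {DepTime, SeatNo}⁺ = {Aircraft, AirlineCode, DepTime, Dest, Gate, Origin, SeatNo} covers every attribute.
These are minimal and exhaustive — every other superkey contains one of them.

{Aircraft, AirlineCode}, {Aircraft, DepTime}, {Aircraft, Dest}, {AirlineCode, SeatNo}, {DepTime, SeatNo}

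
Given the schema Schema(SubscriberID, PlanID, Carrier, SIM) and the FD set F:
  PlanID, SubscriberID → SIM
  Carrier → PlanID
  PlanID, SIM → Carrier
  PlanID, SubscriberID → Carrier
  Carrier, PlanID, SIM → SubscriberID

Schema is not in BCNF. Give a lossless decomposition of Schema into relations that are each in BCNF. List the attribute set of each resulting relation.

Candidate keys of the original relation: {Carrier, SIM}, {Carrier, SubscriberID}, {PlanID, SIM}, {PlanID, SubscriberID}.
{Carrier, PlanID, SIM, SubscriberID}: {Carrier} determines {Carrier, PlanID} here but is not a superkey — split on Carrier → PlanID, giving {Carrier, PlanID} and {Carrier, SIM, SubscriberID}.
{Carrier, PlanID} has no BCNF violation.
{Carrier, SIM, SubscriberID} has no BCNF violation.

{Carrier, PlanID}; {Carrier, SIM, SubscriberID}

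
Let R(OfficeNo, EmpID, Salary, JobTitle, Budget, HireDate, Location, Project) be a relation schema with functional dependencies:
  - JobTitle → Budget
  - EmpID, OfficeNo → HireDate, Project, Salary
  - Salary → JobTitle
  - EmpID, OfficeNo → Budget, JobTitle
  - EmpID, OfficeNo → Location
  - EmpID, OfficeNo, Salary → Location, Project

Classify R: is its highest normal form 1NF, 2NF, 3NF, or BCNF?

2NF

Candidate key: {EmpID, OfficeNo}. Prime attributes: {EmpID, OfficeNo}.
JobTitle → Budget breaks BCNF: {JobTitle}⁺ = {Budget, JobTitle}, so {JobTitle} is not a superkey.
Because {Budget} is non-prime and the left side of JobTitle → Budget is not a superkey, the relation is not in 3NF.
Checking every proper subset of each key, none determines a non-prime attribute — 2NF is satisfied.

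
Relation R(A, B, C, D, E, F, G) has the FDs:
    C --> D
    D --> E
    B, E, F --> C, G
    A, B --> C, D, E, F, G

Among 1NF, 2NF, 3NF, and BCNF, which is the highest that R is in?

2NF

Candidate key: {A, B}. Prime attributes: {A, B}.
For C --> D we have {C}⁺ = {C, D, E}; {C} is not a superkey, so BCNF fails.
C --> D has non-prime {D} on the right and a non-superkey on the left, so 3NF fails.
No non-prime attribute depends on a proper subset of any candidate key, so 2NF holds.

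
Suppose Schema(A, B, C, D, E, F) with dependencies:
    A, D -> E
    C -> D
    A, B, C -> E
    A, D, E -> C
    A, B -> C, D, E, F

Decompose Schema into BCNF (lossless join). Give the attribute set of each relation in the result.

Candidate key of the original relation: {A, B}.
In {A, B, C, D, E, F}, {A, D} is not a superkey ({A, D}⁺ restricted to this set is {A, C, D, E}), so split on A, D -> C, E into {A, C, D, E} and {A, B, D, F}.
In {A, C, D, E}, {C} is not a superkey ({C}⁺ restricted to this set is {C, D}), so split on C -> D into {C, D} and {A, C, E}.
{C, D}: every determinant is a superkey — BCNF.
{A, C, E}: every determinant is a superkey — BCNF.
{A, B, D, F}: every determinant is a superkey — BCNF.

{A, B, D, F}; {A, C, E}; {C, D}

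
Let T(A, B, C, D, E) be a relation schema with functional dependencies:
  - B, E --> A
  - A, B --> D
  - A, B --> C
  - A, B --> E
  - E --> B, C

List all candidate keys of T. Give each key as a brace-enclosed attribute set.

{A, B}, {E}

{E} is a candidate key since {E}⁺ = {A, B, C, D, E} covers every attribute.
{A, B} is a candidate key since {A, B}⁺ = {A, B, C, D, E} covers every attribute.
Any other superkey properly contains one of these, so there are no further candidate keys.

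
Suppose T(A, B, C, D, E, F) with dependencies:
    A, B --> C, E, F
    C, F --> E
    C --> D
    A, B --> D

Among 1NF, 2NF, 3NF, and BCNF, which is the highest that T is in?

Candidate key: {A, B}. Prime attributes: {A, B}.
For C, F --> E we have {C, F}⁺ = {C, D, E, F}; {C, F} is not a superkey, so BCNF fails.
C, F --> E determines the non-prime attribute {E} from a non-superkey — 3NF is violated.
No non-prime attribute depends on a proper subset of any candidate key, so 2NF holds.

2NF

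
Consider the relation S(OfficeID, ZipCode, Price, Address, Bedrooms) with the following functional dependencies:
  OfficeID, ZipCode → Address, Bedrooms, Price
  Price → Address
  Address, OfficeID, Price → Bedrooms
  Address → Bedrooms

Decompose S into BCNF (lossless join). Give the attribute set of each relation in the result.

{Address, Bedrooms}; {Address, Price}; {OfficeID, Price, ZipCode}

Candidate key of the original relation: {OfficeID, ZipCode}.
In {Address, Bedrooms, OfficeID, Price, ZipCode}, {Price} is not a superkey ({Price}⁺ restricted to this set is {Address, Bedrooms, Price}), so split on Price → Address, Bedrooms into {Address, Bedrooms, Price} and {OfficeID, Price, ZipCode}.
In {Address, Bedrooms, Price}, {Address} is not a superkey ({Address}⁺ restricted to this set is {Address, Bedrooms}), so split on Address → Bedrooms into {Address, Bedrooms} and {Address, Price}.
{Address, Bedrooms}: every determinant is a superkey — BCNF.
{Address, Price}: every determinant is a superkey — BCNF.
{OfficeID, Price, ZipCode}: every determinant is a superkey — BCNF.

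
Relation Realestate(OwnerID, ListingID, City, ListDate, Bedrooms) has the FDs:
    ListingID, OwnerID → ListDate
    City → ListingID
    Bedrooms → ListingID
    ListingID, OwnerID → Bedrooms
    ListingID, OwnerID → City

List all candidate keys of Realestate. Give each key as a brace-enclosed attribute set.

{OwnerID} never appears on the right of any FD, so every key must include it.
{Bedrooms, OwnerID} is a candidate key since {Bedrooms, OwnerID}⁺ = {Bedrooms, City, ListDate, ListingID, OwnerID} covers every attribute.
{City, OwnerID} is a candidate key since {City, OwnerID}⁺ = {Bedrooms, City, ListDate, ListingID, OwnerID} covers every attribute.
{ListingID, OwnerID} is a candidate key since {ListingID, OwnerID}⁺ = {Bedrooms, City, ListDate, ListingID, OwnerID} covers every attribute.
No proper subset of any of these is a key, and no other minimal superkey exists.

{Bedrooms, OwnerID}, {City, OwnerID}, {ListingID, OwnerID}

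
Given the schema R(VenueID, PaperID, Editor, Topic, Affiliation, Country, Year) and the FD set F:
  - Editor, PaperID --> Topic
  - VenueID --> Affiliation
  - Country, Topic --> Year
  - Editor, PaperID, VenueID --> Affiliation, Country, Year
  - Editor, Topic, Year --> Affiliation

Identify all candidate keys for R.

{Editor, PaperID, VenueID}

Attributes never on any right-hand side: {Editor, PaperID, VenueID} — every candidate key must contain all of them.
{Editor, PaperID, VenueID}⁺ = {Affiliation, Country, Editor, PaperID, Topic, VenueID, Year}, which is every attribute, so {Editor, PaperID, VenueID} is a candidate key.
Every other attribute set either contains this one or has a smaller closure.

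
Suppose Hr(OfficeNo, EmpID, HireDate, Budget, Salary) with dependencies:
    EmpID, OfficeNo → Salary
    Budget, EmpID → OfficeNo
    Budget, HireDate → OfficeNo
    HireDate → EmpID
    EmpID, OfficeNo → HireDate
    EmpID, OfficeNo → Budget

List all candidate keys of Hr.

{Budget, EmpID} is a candidate key since {Budget, EmpID}⁺ = {Budget, EmpID, HireDate, OfficeNo, Salary} covers every attribute.
{Budget, HireDate} is a candidate key since {Budget, HireDate}⁺ = {Budget, EmpID, HireDate, OfficeNo, Salary} covers every attribute.
{EmpID, OfficeNo} is a candidate key since {EmpID, OfficeNo}⁺ = {Budget, EmpID, HireDate, OfficeNo, Salary} covers every attribute.
{HireDate, OfficeNo} is a candidate key since {HireDate, OfficeNo}⁺ = {Budget, EmpID, HireDate, OfficeNo, Salary} covers every attribute.
No proper subset of any of these is a key, and no other minimal superkey exists.

{Budget, EmpID}, {Budget, HireDate}, {EmpID, OfficeNo}, {HireDate, OfficeNo}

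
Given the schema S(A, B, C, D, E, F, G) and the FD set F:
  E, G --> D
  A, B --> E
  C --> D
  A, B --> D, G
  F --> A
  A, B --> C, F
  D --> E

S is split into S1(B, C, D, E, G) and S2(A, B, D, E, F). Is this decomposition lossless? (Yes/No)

Common attributes: {B, D, E}; their closure is {B, D, E}.
The closure covers neither S1 nor S2 entirely; the join is not lossless.

No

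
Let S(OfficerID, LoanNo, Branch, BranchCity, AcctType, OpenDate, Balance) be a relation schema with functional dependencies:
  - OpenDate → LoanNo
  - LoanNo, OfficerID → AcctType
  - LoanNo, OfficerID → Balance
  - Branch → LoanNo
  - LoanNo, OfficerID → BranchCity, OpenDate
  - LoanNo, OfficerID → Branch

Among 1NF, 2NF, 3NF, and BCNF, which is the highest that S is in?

Candidate keys: {Branch, OfficerID}, {LoanNo, OfficerID}, {OfficerID, OpenDate}. Prime attributes: {Branch, LoanNo, OfficerID, OpenDate}.
OpenDate → LoanNo breaks BCNF: {OpenDate}⁺ = {LoanNo, OpenDate}, so {OpenDate} is not a superkey.
Its right-hand attributes {LoanNo} are all prime, as are those of every other non-superkey FD — the relation is in 3NF.

3NF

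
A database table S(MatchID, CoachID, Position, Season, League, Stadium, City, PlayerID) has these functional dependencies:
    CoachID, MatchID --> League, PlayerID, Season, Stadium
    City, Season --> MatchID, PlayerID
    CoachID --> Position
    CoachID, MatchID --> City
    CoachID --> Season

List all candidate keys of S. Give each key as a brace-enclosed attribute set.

{City, CoachID}, {CoachID, MatchID}

{CoachID} never appears on the right of any FD, so every key must include it.
{City, CoachID}⁺ = {City, CoachID, League, MatchID, PlayerID, Position, Season, Stadium}, which is every attribute, so {City, CoachID} is a candidate key.
{CoachID, MatchID}⁺ = {City, CoachID, League, MatchID, PlayerID, Position, Season, Stadium}, which is every attribute, so {CoachID, MatchID} is a candidate key.
Any other superkey properly contains one of these, so there are no further candidate keys.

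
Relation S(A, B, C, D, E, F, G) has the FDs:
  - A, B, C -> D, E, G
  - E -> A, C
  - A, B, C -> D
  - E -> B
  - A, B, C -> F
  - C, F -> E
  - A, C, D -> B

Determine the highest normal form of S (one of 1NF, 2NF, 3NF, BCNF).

Candidate keys: {A, B, C}, {A, C, D}, {C, F}, {E}. Prime attributes: {A, B, C, D, E, F}.
Each dependency's left side is a superkey — BCNF holds.

BCNF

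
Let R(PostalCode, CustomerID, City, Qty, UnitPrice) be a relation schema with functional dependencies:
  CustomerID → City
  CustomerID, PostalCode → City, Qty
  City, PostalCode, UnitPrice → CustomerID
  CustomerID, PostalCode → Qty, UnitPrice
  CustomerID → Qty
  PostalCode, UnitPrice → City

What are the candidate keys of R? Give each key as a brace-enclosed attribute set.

Attributes never on any right-hand side: {PostalCode} — every candidate key must contain it.
Closure of {CustomerID, PostalCode} is {City, CustomerID, PostalCode, Qty, UnitPrice}, the whole schema; {CustomerID, PostalCode} is a candidate key.
Closure of {PostalCode, UnitPrice} is {City, CustomerID, PostalCode, Qty, UnitPrice}, the whole schema; {PostalCode, UnitPrice} is a candidate key.
Any other superkey properly contains one of these, so there are no further candidate keys.

{CustomerID, PostalCode}, {PostalCode, UnitPrice}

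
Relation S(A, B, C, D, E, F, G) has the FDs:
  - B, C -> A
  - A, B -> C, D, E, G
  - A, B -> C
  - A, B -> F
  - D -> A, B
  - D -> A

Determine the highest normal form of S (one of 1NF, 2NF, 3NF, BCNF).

BCNF

Candidate keys: {A, B}, {B, C}, {D}. Prime attributes: {A, B, C, D}.
Every FD has a superkey on the left, so the relation is in BCNF.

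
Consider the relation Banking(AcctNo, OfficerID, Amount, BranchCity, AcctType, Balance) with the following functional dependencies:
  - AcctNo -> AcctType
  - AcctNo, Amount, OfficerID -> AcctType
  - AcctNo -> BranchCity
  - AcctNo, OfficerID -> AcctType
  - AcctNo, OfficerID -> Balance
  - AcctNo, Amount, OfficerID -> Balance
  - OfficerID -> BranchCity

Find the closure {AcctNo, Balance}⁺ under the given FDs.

Start with {AcctNo, Balance}.
AcctNo -> AcctType applies; add {AcctType} → now {AcctNo, AcctType, Balance}.
AcctNo -> BranchCity applies; add {BranchCity} → now {AcctNo, AcctType, Balance, BranchCity}.
No further FD applies.

{AcctNo, AcctType, Balance, BranchCity}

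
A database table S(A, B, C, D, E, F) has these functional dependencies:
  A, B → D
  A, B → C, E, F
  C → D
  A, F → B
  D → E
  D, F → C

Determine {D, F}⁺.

{C, D, E, F}

Start with {D, F}.
D → E applies; add {E} → now {D, E, F}.
D, F → C applies; add {C} → now {C, D, E, F}.
No further FD applies.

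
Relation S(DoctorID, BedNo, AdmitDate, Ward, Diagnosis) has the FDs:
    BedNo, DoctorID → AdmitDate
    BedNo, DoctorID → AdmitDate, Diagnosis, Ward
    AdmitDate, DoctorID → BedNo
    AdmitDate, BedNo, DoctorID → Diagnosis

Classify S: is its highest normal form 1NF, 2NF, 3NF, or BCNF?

BCNF

Candidate keys: {AdmitDate, DoctorID}, {BedNo, DoctorID}. Prime attributes: {AdmitDate, BedNo, DoctorID}.
Each dependency's left side is a superkey — BCNF holds.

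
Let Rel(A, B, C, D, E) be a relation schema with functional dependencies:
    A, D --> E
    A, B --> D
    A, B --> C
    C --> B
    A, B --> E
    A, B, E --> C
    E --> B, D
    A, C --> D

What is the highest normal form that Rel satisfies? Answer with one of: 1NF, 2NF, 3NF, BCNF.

3NF

Candidate keys: {A, B}, {A, C}, {A, D}, {A, E}. Prime attributes: {A, B, C, D, E}.
C --> B breaks BCNF: {C}⁺ = {B, C}, so {C} is not a superkey.
Since {B} ⊆ prime attributes and every other non-superkey FD also has a prime right side, the schema is in 3NF.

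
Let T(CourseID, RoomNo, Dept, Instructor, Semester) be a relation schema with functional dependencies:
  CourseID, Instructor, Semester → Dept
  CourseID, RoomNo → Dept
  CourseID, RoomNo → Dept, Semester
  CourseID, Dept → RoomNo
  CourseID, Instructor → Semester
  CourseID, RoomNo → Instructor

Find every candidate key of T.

{CourseID, Dept}, {CourseID, Instructor}, {CourseID, RoomNo}

Attributes never on any right-hand side: {CourseID} — every candidate key must contain it.
{CourseID, Dept}⁺ = {CourseID, Dept, Instructor, RoomNo, Semester}, which is every attribute, so {CourseID, Dept} is a candidate key.
{CourseID, Instructor}⁺ = {CourseID, Dept, Instructor, RoomNo, Semester}, which is every attribute, so {CourseID, Instructor} is a candidate key.
{CourseID, RoomNo}⁺ = {CourseID, Dept, Instructor, RoomNo, Semester}, which is every attribute, so {CourseID, RoomNo} is a candidate key.
Any other superkey properly contains one of these, so there are no further candidate keys.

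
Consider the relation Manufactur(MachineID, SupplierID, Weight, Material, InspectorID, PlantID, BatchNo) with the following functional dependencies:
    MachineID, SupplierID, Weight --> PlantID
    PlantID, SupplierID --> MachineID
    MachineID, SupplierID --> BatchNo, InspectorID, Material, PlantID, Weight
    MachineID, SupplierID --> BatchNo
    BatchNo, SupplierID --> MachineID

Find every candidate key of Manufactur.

{BatchNo, SupplierID}, {MachineID, SupplierID}, {PlantID, SupplierID}

No FD produces {SupplierID}, so it must be in every candidate key.
{BatchNo, SupplierID}⁺ = {BatchNo, InspectorID, MachineID, Material, PlantID, SupplierID, Weight}, which is every attribute, so {BatchNo, SupplierID} is a candidate key.
{MachineID, SupplierID}⁺ = {BatchNo, InspectorID, MachineID, Material, PlantID, SupplierID, Weight}, which is every attribute, so {MachineID, SupplierID} is a candidate key.
{PlantID, SupplierID}⁺ = {BatchNo, InspectorID, MachineID, Material, PlantID, SupplierID, Weight}, which is every attribute, so {PlantID, SupplierID} is a candidate key.
These are minimal and exhaustive — every other superkey contains one of them.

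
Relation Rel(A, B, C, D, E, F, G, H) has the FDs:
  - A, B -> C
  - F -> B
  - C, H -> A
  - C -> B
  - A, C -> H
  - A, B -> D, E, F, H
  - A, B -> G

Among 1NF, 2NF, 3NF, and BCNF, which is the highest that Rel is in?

3NF

Candidate keys: {A, B}, {A, C}, {A, F}, {C, H}. Prime attributes: {A, B, C, F, H}.
F -> B breaks BCNF: {F}⁺ = {B, F}, so {F} is not a superkey.
But every attribute on its right side ({B}) is prime, and the same holds for every other non-superkey FD, so 3NF still holds.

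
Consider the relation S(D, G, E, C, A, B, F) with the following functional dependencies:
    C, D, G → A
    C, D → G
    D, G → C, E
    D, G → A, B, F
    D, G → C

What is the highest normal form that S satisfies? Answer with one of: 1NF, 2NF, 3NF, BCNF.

Candidate keys: {C, D}, {D, G}. Prime attributes: {C, D, G}.
Each dependency's left side is a superkey — BCNF holds.

BCNF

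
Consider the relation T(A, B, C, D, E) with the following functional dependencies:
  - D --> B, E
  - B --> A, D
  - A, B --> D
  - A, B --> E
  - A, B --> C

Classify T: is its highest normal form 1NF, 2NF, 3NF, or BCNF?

Candidate keys: {B}, {D}. Prime attributes: {B, D}.
Every FD has a superkey on the left, so the relation is in BCNF.

BCNF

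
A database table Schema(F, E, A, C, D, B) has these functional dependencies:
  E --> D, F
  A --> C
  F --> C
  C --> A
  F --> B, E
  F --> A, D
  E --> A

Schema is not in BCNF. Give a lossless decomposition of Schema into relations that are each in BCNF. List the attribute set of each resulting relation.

{A, B, D, E, F}; {A, C}

Candidate keys of the original relation: {E}, {F}.
Within {A, B, C, D, E, F}: {A}⁺ ∩ {A, B, C, D, E, F} = {A, C}, not the whole set, so A --> C violates BCNF; decompose into {A, C} and {A, B, D, E, F}.
{A, C}: every determinant is a superkey — BCNF.
{A, B, D, E, F}: every determinant is a superkey — BCNF.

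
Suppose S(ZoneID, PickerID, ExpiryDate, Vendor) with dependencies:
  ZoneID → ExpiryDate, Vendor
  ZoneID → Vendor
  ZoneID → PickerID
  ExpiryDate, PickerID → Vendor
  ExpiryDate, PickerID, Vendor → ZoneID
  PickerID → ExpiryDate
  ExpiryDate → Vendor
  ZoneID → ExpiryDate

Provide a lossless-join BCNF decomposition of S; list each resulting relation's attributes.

Candidate keys of the original relation: {PickerID}, {ZoneID}.
Within {ExpiryDate, PickerID, Vendor, ZoneID}: {ExpiryDate}⁺ ∩ {ExpiryDate, PickerID, Vendor, ZoneID} = {ExpiryDate, Vendor}, not the whole set, so ExpiryDate → Vendor violates BCNF; decompose into {ExpiryDate, Vendor} and {ExpiryDate, PickerID, ZoneID}.
{ExpiryDate, Vendor}: every determinant is a superkey — BCNF.
{ExpiryDate, PickerID, ZoneID}: every determinant is a superkey — BCNF.

{ExpiryDate, PickerID, ZoneID}; {ExpiryDate, Vendor}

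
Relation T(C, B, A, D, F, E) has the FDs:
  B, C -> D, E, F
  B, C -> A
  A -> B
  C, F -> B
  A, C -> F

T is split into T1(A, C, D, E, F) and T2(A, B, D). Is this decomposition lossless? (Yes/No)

The shared attributes are {A, D} and {A, D}⁺ = {A, B, D}.
This includes all of T2, so the common attributes are a superkey of T2 — the join is lossless.

Yes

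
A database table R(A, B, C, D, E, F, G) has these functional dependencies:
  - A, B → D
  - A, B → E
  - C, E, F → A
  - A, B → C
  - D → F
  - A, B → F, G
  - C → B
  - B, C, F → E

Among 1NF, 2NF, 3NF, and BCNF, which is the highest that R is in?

3NF

Candidate keys: {A, B}, {A, C}, {C, D}, {C, F}. Prime attributes: {A, B, C, D, F}.
D → F: {D}⁺ = {D, F}, which is not all of the attributes, so the left side is not a superkey — BCNF is violated.
Since {F} ⊆ prime attributes and every other non-superkey FD also has a prime right side, the schema is in 3NF.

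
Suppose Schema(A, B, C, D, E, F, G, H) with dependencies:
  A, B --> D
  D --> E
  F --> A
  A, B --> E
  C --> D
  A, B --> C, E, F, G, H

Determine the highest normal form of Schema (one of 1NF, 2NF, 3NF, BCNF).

2NF

Candidate keys: {A, B}, {B, F}. Prime attributes: {A, B, F}.
D --> E: {D}⁺ = {D, E}, which is not all of the attributes, so the left side is not a superkey — BCNF is violated.
D --> E determines the non-prime attribute {E} from a non-superkey — 3NF is violated.
Checking every proper subset of each key, none determines a non-prime attribute — 2NF is satisfied.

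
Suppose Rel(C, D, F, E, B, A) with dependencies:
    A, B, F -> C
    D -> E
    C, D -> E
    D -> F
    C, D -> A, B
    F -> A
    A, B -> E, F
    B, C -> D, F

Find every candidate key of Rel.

{A, B}, {B, C}, {B, D}, {B, F}, {C, D}

{A, B}⁺ = {A, B, C, D, E, F}, which is every attribute, so {A, B} is a candidate key.
{B, C}⁺ = {A, B, C, D, E, F}, which is every attribute, so {B, C} is a candidate key.
{B, D}⁺ = {A, B, C, D, E, F}, which is every attribute, so {B, D} is a candidate key.
{B, F}⁺ = {A, B, C, D, E, F}, which is every attribute, so {B, F} is a candidate key.
{C, D}⁺ = {A, B, C, D, E, F}, which is every attribute, so {C, D} is a candidate key.
No proper subset of any of these is a key, and no other minimal superkey exists.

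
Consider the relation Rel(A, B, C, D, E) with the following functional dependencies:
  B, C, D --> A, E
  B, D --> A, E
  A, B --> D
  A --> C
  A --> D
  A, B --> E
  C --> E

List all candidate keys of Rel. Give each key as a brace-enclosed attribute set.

{A, B}, {B, D}

No FD produces {B}, so it must be in every candidate key.
{A, B}⁺ = {A, B, C, D, E} — all of the relation — so {A, B} is a candidate key.
{B, D}⁺ = {A, B, C, D, E} — all of the relation — so {B, D} is a candidate key.
Any other superkey properly contains one of these, so there are no further candidate keys.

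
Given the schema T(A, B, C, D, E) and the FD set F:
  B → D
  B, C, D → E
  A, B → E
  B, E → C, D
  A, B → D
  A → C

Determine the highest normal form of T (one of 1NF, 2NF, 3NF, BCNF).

Candidate key: {A, B}. Prime attributes: {A, B}.
B → D breaks BCNF: {B}⁺ = {B, D}, so {B} is not a superkey.
Because {D} is non-prime and the left side of B → D is not a superkey, the relation is not in 3NF.
Since {A} ⊂ {A, B} and {A}⁺ ⊇ {C} with {C} non-prime, there is a partial dependency; 2NF fails.

1NF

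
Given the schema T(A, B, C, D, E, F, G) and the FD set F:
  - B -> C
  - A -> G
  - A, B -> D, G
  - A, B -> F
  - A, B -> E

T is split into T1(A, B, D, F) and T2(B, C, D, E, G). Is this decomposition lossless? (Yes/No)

No

The shared attributes are {B, D} and {B, D}⁺ = {B, C, D}.
The closure covers neither T1 nor T2 entirely; the join is not lossless.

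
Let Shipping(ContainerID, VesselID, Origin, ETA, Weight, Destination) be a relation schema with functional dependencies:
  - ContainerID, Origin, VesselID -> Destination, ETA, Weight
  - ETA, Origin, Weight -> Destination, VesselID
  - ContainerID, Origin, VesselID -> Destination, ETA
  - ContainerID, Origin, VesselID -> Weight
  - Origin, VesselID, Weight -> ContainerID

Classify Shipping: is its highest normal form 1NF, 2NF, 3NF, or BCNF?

BCNF

Candidate keys: {ContainerID, Origin, VesselID}, {ETA, Origin, Weight}, {Origin, VesselID, Weight}. Prime attributes: {ContainerID, ETA, Origin, VesselID, Weight}.
The left-hand side of every FD is a superkey, so BCNF is satisfied.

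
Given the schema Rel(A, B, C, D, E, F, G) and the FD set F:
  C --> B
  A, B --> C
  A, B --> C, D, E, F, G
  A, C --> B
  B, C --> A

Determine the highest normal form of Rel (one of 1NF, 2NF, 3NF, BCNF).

Candidate keys: {A, B}, {C}. Prime attributes: {A, B, C}.
The left-hand side of every FD is a superkey, so BCNF is satisfied.

BCNF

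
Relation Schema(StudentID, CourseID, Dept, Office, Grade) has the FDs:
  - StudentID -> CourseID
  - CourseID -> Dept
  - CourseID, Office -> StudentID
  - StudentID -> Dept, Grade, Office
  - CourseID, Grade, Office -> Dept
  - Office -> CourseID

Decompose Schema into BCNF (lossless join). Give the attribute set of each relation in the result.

{CourseID, Dept}; {CourseID, Grade, Office, StudentID}

Candidate keys of the original relation: {Office}, {StudentID}.
{CourseID, Dept, Grade, Office, StudentID}: {CourseID} determines {CourseID, Dept} here but is not a superkey — split on CourseID -> Dept, giving {CourseID, Dept} and {CourseID, Grade, Office, StudentID}.
{CourseID, Dept}: every determinant is a superkey — BCNF.
{CourseID, Grade, Office, StudentID}: every determinant is a superkey — BCNF.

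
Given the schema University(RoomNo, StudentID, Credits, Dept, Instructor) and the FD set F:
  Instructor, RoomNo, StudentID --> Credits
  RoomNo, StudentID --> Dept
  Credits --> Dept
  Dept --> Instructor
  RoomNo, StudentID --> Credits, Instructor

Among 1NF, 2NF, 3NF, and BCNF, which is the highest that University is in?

Candidate key: {RoomNo, StudentID}. Prime attributes: {RoomNo, StudentID}.
Credits --> Dept breaks BCNF: {Credits}⁺ = {Credits, Dept, Instructor}, so {Credits} is not a superkey.
Credits --> Dept determines the non-prime attribute {Dept} from a non-superkey — 3NF is violated.
Checking every proper subset of each key, none determines a non-prime attribute — 2NF is satisfied.

2NF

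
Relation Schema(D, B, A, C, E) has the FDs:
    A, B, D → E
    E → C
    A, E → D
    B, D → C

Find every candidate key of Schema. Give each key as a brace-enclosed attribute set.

{A, B, D}, {A, B, E}

No FD produces {A, B}, so they must be in every candidate key.
{A, B, D}⁺ = {A, B, C, D, E}, which is every attribute, so {A, B, D} is a candidate key.
{A, B, E}⁺ = {A, B, C, D, E}, which is every attribute, so {A, B, E} is a candidate key.
Any other superkey properly contains one of these, so there are no further candidate keys.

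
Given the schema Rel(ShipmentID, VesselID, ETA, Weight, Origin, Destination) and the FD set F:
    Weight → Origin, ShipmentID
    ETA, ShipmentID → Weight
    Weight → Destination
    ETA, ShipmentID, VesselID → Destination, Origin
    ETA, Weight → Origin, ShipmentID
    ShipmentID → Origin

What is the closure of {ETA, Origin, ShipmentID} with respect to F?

Start with {ETA, Origin, ShipmentID}.
ETA, ShipmentID → Weight applies; add {Weight} → now {ETA, Origin, ShipmentID, Weight}.
Weight → Destination applies; add {Destination} → now {Destination, ETA, Origin, ShipmentID, Weight}.
No further FD applies.

{Destination, ETA, Origin, ShipmentID, Weight}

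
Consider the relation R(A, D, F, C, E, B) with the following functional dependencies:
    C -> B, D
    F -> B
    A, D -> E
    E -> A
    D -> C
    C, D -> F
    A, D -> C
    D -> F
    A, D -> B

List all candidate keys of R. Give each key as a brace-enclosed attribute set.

{A, C} is a candidate key since {A, C}⁺ = {A, B, C, D, E, F} covers every attribute.
{A, D} is a candidate key since {A, D}⁺ = {A, B, C, D, E, F} covers every attribute.
{C, E} is a candidate key since {C, E}⁺ = {A, B, C, D, E, F} covers every attribute.
{D, E} is a candidate key since {D, E}⁺ = {A, B, C, D, E, F} covers every attribute.
These are minimal and exhaustive — every other superkey contains one of them.

{A, C}, {A, D}, {C, E}, {D, E}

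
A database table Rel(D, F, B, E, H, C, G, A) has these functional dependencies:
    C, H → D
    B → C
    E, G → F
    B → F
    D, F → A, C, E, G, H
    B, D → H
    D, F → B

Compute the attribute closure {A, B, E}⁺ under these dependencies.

Start with {A, B, E}.
B → C applies; add {C} → now {A, B, C, E}.
B → F applies; add {F} → now {A, B, C, E, F}.
No further FD applies.

{A, B, C, E, F}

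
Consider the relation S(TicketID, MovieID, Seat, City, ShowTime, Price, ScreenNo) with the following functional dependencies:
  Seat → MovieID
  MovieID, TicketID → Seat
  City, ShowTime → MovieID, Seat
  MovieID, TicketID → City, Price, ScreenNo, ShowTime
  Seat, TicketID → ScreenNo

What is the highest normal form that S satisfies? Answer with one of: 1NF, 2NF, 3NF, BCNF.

3NF

Candidate keys: {City, ShowTime, TicketID}, {MovieID, TicketID}, {Seat, TicketID}. Prime attributes: {City, MovieID, Seat, ShowTime, TicketID}.
Seat → MovieID breaks BCNF: {Seat}⁺ = {MovieID, Seat}, so {Seat} is not a superkey.
Its right-hand attributes {MovieID} are all prime, as are those of every other non-superkey FD — the relation is in 3NF.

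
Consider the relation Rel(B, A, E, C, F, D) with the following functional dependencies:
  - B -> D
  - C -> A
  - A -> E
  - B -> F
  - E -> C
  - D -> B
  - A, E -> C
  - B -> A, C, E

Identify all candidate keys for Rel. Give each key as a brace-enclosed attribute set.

{B}⁺ = {A, B, C, D, E, F} — all of the relation — so {B} is a candidate key.
{D}⁺ = {A, B, C, D, E, F} — all of the relation — so {D} is a candidate key.
These are minimal and exhaustive — every other superkey contains one of them.

{B}, {D}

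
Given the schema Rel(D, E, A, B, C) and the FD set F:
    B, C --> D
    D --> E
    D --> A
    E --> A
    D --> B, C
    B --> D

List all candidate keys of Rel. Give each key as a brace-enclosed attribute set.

{B}, {D}

{B}⁺ = {A, B, C, D, E}, which is every attribute, so {B} is a candidate key.
{D}⁺ = {A, B, C, D, E}, which is every attribute, so {D} is a candidate key.
Any other superkey properly contains one of these, so there are no further candidate keys.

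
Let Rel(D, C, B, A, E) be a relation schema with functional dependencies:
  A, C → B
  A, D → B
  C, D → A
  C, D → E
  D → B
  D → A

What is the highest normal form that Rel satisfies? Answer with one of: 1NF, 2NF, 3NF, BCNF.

Candidate key: {C, D}. Prime attributes: {C, D}.
For A, C → B we have {A, C}⁺ = {A, B, C}; {A, C} is not a superkey, so BCNF fails.
A, C → B has non-prime {B} on the right and a non-superkey on the left, so 3NF fails.
The proper key subset {D} of {C, D} determines non-prime {A, B}, so the relation is not even in 2NF.

1NF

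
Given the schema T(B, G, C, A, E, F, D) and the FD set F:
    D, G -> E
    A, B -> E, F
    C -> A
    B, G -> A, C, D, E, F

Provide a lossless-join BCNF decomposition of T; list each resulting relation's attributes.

Candidate key of the original relation: {B, G}.
In {A, B, C, D, E, F, G}, {D, G} is not a superkey ({D, G}⁺ restricted to this set is {D, E, G}), so split on D, G -> E into {D, E, G} and {A, B, C, D, F, G}.
{D, E, G} has no BCNF violation.
In {A, B, C, D, F, G}, {A, B} is not a superkey ({A, B}⁺ restricted to this set is {A, B, F}), so split on A, B -> F into {A, B, F} and {A, B, C, D, G}.
{A, B, F} has no BCNF violation.
In {A, B, C, D, G}, {C} is not a superkey ({C}⁺ restricted to this set is {A, C}), so split on C -> A into {A, C} and {B, C, D, G}.
{A, C} has no BCNF violation.
{B, C, D, G} has no BCNF violation.

{A, B, F}; {A, C}; {B, C, D, G}; {D, E, G}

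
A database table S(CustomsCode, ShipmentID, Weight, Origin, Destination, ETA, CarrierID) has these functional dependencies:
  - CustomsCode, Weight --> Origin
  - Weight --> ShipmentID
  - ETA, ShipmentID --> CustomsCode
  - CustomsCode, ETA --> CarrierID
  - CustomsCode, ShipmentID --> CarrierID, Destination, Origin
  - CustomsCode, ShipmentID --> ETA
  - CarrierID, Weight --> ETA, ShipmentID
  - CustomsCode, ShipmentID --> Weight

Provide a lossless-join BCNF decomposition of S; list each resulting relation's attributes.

{CarrierID, CustomsCode, ETA}; {CustomsCode, Destination, ETA, Origin, Weight}; {ShipmentID, Weight}

Candidate keys of the original relation: {CarrierID, Weight}, {CustomsCode, ShipmentID}, {CustomsCode, Weight}, {ETA, ShipmentID}, {ETA, Weight}.
Within {CarrierID, CustomsCode, Destination, ETA, Origin, ShipmentID, Weight}: {Weight}⁺ ∩ {CarrierID, CustomsCode, Destination, ETA, Origin, ShipmentID, Weight} = {ShipmentID, Weight}, not the whole set, so Weight --> ShipmentID violates BCNF; decompose into {ShipmentID, Weight} and {CarrierID, CustomsCode, Destination, ETA, Origin, Weight}.
{ShipmentID, Weight} has no BCNF violation.
Within {CarrierID, CustomsCode, Destination, ETA, Origin, Weight}: {CustomsCode, ETA}⁺ ∩ {CarrierID, CustomsCode, Destination, ETA, Origin, Weight} = {CarrierID, CustomsCode, ETA}, not the whole set, so CustomsCode, ETA --> CarrierID violates BCNF; decompose into {CarrierID, CustomsCode, ETA} and {CustomsCode, Destination, ETA, Origin, Weight}.
{CarrierID, CustomsCode, ETA} has no BCNF violation.
{CustomsCode, Destination, ETA, Origin, Weight} has no BCNF violation.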